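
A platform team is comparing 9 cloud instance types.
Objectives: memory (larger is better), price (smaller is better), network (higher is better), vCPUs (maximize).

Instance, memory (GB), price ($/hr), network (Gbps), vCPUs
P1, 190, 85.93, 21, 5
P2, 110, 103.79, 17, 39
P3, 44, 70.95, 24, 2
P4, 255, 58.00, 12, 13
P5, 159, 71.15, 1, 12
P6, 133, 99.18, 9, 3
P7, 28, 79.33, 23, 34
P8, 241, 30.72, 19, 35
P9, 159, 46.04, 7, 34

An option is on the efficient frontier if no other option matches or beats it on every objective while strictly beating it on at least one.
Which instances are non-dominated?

P1: not dominated.
P2: not dominated (best vCPUs).
P3: not dominated (best network).
P4: not dominated (best memory).
P5: dominated by P4 (memory 255≥159, price 58.00≤71.15, network 12≥1, vCPUs 13≥12).
P6: dominated by P1 (memory 190≥133, price 85.93≤99.18, network 21≥9, vCPUs 5≥3).
P7: not dominated.
P8: not dominated (best price).
P9: dominated by P8 (memory 241≥159, price 30.72≤46.04, network 19≥7, vCPUs 35≥34).

P1, P2, P3, P4, P7, P8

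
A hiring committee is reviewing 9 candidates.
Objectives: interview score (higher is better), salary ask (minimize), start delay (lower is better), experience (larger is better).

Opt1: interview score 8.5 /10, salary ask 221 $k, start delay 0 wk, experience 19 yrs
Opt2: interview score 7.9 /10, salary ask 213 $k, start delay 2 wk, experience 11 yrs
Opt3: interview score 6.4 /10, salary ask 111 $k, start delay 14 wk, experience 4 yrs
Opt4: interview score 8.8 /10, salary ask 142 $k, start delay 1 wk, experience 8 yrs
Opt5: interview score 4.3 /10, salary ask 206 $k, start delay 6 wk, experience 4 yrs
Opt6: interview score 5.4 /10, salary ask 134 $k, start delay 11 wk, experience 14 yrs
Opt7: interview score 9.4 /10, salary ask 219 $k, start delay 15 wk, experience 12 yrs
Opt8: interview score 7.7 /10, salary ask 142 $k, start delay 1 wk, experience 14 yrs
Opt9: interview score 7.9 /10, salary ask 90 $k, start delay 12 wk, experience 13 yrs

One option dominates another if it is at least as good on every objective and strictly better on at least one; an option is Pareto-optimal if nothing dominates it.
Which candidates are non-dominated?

Opt1, Opt2, Opt4, Opt6, Opt7, Opt8, Opt9

Opt1: not dominated (best start delay).
Opt2: not dominated.
Opt3: dominated by Opt9 (interview score 7.9≥6.4, salary ask 90≤111, start delay 12≤14, experience 13≥4).
Opt4: not dominated.
Opt5: dominated by Opt4 (interview score 8.8≥4.3, salary ask 142≤206, start delay 1≤6, experience 8≥4).
Opt6: not dominated.
Opt7: not dominated (best interview score).
Opt8: not dominated.
Opt9: not dominated (best salary ask).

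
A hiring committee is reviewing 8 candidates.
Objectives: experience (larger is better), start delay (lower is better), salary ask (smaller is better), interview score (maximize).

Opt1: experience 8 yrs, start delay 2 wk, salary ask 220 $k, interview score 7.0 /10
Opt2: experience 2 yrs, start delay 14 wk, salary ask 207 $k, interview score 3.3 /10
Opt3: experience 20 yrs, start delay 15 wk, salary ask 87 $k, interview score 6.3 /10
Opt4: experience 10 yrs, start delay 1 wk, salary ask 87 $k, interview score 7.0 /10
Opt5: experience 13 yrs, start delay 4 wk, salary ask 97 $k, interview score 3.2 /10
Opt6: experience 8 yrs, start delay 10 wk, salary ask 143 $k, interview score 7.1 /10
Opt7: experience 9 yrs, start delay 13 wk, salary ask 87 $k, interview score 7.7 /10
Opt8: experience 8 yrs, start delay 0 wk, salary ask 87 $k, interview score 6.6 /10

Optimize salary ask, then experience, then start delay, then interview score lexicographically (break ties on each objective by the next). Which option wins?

First minimize salary ask: best is 87, kept {Opt3, Opt4, Opt7, Opt8}.
Then maximize experience: best is 20, kept {Opt3}.

Opt3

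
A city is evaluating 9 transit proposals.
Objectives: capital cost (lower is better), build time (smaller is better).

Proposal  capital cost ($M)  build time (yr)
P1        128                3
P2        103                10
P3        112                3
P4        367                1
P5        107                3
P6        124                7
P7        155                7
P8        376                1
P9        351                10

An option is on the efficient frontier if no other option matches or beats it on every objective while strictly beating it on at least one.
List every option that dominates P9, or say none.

P1, P2, P3, P5, P6, P7

P1: capital cost 128≤351, build time 3≤10 — dominates P9.
P2: capital cost 103≤351, build time 10≤10 — dominates P9.
P3: capital cost 112≤351, build time 3≤10 — dominates P9.
P5: capital cost 107≤351, build time 3≤10 — dominates P9.
P6: capital cost 124≤351, build time 7≤10 — dominates P9.
P7: capital cost 155≤351, build time 7≤10 — dominates P9.
Others (P4, P8) are each worse than P9 on at least one objective.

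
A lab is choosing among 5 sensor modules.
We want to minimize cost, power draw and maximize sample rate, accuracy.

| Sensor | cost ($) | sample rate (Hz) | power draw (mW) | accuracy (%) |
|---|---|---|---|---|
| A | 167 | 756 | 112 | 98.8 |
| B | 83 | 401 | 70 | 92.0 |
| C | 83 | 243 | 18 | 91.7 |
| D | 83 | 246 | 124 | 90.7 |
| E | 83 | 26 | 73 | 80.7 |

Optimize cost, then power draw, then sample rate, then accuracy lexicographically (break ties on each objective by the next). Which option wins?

First minimize cost: best is 83, kept {B, C, D, E}.
Then minimize power draw: best is 18, kept {C}.

C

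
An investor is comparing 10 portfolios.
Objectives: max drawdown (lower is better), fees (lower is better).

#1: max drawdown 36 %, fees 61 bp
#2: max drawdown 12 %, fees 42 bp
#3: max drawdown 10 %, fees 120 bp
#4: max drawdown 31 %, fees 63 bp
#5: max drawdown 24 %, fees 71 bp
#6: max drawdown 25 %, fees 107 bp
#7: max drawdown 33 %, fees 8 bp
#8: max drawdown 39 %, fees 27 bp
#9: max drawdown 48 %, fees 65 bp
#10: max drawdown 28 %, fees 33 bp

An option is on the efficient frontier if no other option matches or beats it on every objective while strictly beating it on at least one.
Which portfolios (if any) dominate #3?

none

#1: worse on max drawdown (36 vs 10).
#2: worse on max drawdown (12 vs 10).
#4: worse on max drawdown (31 vs 10).
#5: worse on max drawdown (24 vs 10).
#6: worse on max drawdown (25 vs 10).
#7: worse on max drawdown (33 vs 10).
#8: worse on max drawdown (39 vs 10).
#9: worse on max drawdown (48 vs 10).
#10: worse on max drawdown (28 vs 10).
No option dominates #3.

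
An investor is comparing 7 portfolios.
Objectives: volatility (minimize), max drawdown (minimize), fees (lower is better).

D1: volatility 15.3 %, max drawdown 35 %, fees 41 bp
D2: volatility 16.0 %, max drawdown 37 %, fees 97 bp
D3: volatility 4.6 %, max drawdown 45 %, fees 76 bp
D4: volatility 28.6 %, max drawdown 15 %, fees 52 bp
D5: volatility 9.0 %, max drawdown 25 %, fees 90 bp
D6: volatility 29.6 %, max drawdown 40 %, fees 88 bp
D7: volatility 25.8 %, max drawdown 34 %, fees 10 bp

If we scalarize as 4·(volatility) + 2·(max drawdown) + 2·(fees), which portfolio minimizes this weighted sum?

D7

D1: 4·15.3 + 2·35 + 2·41 = 213.2
D2: 4·16.0 + 2·37 + 2·97 = 332.0
D3: 4·4.6 + 2·45 + 2·76 = 260.4
D4: 4·28.6 + 2·15 + 2·52 = 248.4
D5: 4·9.0 + 2·25 + 2·90 = 266.0
D6: 4·29.6 + 2·40 + 2·88 = 374.4
D7: 4·25.8 + 2·34 + 2·10 = 191.2
Lowest: D7 at 191.2.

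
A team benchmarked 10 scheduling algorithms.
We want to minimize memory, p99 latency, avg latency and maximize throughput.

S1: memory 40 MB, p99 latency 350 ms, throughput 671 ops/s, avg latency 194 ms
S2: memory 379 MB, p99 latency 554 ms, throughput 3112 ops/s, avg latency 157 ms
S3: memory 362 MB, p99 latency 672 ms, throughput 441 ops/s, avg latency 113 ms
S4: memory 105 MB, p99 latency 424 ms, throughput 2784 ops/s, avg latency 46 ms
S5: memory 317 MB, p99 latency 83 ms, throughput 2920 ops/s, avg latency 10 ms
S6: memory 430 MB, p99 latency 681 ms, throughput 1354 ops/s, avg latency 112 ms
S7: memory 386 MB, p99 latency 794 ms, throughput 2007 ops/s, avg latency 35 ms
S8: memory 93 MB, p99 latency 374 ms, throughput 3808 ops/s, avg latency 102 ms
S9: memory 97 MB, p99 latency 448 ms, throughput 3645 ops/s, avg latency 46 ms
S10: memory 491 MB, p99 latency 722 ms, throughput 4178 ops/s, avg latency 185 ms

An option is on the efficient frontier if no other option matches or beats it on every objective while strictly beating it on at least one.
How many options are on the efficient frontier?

S1: not dominated (best memory).
S2: dominated by S8 (memory 93≤379, p99 latency 374≤554, throughput 3808≥3112, avg latency 102≤157).
S3: dominated by S4 (memory 105≤362, p99 latency 424≤672, throughput 2784≥441, avg latency 46≤113).
S4: not dominated.
S5: not dominated (best p99 latency).
S6: dominated by S4 (memory 105≤430, p99 latency 424≤681, throughput 2784≥1354, avg latency 46≤112).
S7: dominated by S5 (memory 317≤386, p99 latency 83≤794, throughput 2920≥2007, avg latency 10≤35).
S8: not dominated.
S9: not dominated.
S10: not dominated (best throughput).
Pareto-optimal: S1, S4, S5, S8, S9, S10 → 6.

6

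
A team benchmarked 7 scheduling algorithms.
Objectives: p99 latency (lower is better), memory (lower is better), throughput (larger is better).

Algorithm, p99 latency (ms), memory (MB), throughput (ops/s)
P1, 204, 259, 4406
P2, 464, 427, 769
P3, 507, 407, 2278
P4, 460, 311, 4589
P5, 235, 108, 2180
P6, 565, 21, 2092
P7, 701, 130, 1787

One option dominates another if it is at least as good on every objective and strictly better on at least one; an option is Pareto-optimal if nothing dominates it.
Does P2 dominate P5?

P2 vs P5: P2 is worse on p99 latency (464 vs 235), so it does not dominate P5.

No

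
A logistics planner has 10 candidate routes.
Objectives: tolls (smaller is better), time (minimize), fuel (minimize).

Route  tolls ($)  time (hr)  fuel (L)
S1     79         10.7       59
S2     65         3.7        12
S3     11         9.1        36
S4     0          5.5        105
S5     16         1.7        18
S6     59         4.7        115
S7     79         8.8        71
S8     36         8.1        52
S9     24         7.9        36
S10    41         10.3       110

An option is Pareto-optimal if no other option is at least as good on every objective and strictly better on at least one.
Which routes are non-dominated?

S1: dominated by S2 (tolls 65≤79, time 3.7≤10.7, fuel 12≤59).
S2: not dominated (best fuel).
S3: not dominated.
S4: not dominated (best tolls).
S5: not dominated (best time).
S6: dominated by S5 (tolls 16≤59, time 1.7≤4.7, fuel 18≤115).
S7: dominated by S2 (tolls 65≤79, time 3.7≤8.8, fuel 12≤71).
S8: dominated by S5 (tolls 16≤36, time 1.7≤8.1, fuel 18≤52).
S9: dominated by S5 (tolls 16≤24, time 1.7≤7.9, fuel 18≤36).
S10: dominated by S3 (tolls 11≤41, time 9.1≤10.3, fuel 36≤110).

S2, S3, S4, S5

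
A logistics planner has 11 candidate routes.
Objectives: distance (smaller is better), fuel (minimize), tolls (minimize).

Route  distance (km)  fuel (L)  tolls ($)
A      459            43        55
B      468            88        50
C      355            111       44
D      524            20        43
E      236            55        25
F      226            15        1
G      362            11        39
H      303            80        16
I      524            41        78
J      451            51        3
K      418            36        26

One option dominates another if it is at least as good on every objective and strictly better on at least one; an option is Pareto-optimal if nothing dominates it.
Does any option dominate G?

No

A: worse on distance (459 vs 362).
B: worse on distance (468 vs 362).
C: worse on fuel (111 vs 11).
D: worse on distance (524 vs 362).
E: worse on fuel (55 vs 11).
F: worse on fuel (15 vs 11).
H: worse on fuel (80 vs 11).
I: worse on distance (524 vs 362).
J: worse on distance (451 vs 362).
K: worse on distance (418 vs 362).
No option is at least as good as G on every objective and strictly better on one.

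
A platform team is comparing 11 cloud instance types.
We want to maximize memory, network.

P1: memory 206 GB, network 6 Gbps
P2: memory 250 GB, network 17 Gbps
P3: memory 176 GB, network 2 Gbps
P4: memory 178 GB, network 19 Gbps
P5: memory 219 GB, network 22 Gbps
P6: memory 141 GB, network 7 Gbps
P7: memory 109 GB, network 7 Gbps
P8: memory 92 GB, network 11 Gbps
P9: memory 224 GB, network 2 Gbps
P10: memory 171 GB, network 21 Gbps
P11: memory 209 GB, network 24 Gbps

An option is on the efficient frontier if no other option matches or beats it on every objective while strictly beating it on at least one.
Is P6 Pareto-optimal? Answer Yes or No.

P2 vs P6: memory 250≥141, network 17≥7 — P2 is at least as good on every objective and strictly better on at least one, so P2 dominates P6.

No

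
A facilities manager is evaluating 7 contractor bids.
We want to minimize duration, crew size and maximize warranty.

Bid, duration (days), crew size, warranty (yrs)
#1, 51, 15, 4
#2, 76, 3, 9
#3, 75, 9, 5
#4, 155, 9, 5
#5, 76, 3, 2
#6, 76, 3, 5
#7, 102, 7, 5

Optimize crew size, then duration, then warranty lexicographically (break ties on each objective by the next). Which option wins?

First minimize crew size: best is 3, kept {#2, #5, #6}.
Then minimize duration: best is 76, kept {#2, #5, #6}.
Then maximize warranty: best is 9, kept {#2}.

#2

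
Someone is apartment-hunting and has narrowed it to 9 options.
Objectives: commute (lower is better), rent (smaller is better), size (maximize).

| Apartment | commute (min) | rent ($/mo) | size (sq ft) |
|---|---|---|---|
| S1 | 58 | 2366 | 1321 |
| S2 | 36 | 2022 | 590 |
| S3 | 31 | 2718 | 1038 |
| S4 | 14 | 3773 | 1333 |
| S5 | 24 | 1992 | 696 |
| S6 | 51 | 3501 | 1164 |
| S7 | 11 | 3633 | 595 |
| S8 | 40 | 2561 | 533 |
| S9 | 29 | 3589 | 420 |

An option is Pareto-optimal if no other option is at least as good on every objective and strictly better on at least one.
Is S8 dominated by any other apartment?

S2 vs S8: commute 36≤40, rent 2022≤2561, size 590≥533 — S2 is at least as good on every objective and strictly better on at least one, so S2 dominates S8.

Yes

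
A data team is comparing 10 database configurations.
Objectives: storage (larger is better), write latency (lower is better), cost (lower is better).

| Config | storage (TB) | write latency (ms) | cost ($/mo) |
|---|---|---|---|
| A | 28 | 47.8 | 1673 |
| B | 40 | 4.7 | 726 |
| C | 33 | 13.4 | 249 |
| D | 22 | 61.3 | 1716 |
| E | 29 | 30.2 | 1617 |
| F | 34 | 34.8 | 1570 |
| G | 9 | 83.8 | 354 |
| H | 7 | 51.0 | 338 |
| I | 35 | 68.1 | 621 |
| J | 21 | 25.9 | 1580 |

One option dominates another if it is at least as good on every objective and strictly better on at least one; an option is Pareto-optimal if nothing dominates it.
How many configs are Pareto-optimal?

3

A: dominated by B (storage 40≥28, write latency 4.7≤47.8, cost 726≤1673).
B: not dominated (best storage).
C: not dominated (best cost).
D: dominated by A (storage 28≥22, write latency 47.8≤61.3, cost 1673≤1716).
E: dominated by B (storage 40≥29, write latency 4.7≤30.2, cost 726≤1617).
F: dominated by B (storage 40≥34, write latency 4.7≤34.8, cost 726≤1570).
G: dominated by C (storage 33≥9, write latency 13.4≤83.8, cost 249≤354).
H: dominated by C (storage 33≥7, write latency 13.4≤51.0, cost 249≤338).
I: not dominated.
J: dominated by B (storage 40≥21, write latency 4.7≤25.9, cost 726≤1580).
Pareto-optimal: B, C, I → 3.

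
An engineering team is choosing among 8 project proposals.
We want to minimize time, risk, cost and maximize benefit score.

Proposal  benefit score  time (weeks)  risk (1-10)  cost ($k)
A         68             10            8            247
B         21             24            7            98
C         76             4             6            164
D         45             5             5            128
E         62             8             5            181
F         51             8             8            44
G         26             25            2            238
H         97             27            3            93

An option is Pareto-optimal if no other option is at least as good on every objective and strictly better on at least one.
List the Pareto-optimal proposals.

A: dominated by C (benefit score 76≥68, time 4≤10, risk 6≤8, cost 164≤247).
B: not dominated.
C: not dominated (best time).
D: not dominated.
E: not dominated.
F: not dominated (best cost).
G: not dominated (best risk).
H: not dominated (best benefit score).

B, C, D, E, F, G, H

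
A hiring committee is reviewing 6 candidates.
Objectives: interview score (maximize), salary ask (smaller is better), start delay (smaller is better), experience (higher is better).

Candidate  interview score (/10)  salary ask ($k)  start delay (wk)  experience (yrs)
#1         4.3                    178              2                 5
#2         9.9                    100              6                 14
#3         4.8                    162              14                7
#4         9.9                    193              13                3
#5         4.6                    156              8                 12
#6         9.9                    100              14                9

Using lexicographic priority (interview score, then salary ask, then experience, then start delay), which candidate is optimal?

#2

First maximize interview score: best is 9.9, kept {#2, #4, #6}.
Then minimize salary ask: best is 100, kept {#2, #6}.
Then maximize experience: best is 14, kept {#2}.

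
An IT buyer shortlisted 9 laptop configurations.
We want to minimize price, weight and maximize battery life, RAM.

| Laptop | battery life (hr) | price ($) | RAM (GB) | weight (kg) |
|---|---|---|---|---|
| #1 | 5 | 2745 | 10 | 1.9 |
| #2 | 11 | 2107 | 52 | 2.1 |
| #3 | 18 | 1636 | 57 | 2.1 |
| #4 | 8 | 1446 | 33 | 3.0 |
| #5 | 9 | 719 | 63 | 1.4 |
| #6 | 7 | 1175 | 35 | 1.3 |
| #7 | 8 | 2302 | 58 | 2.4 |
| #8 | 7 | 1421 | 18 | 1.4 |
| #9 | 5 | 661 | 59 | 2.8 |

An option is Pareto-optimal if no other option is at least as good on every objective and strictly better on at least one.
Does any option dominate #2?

#3 vs #2: battery life 18≥11, price 1636≤2107, RAM 57≥52, weight 2.1≤2.1 — #3 is at least as good on every objective and strictly better on at least one, so #3 dominates #2.

Yes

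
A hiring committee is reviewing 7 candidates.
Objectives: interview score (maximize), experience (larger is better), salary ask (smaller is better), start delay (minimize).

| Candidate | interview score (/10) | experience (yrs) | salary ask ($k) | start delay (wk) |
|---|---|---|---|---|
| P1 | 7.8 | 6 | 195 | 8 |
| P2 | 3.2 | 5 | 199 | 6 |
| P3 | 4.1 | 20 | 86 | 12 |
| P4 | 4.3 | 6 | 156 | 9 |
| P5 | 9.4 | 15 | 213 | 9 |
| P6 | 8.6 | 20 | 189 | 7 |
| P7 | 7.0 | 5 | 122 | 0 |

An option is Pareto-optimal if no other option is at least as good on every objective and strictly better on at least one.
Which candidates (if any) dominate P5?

none

P1: worse on interview score (7.8 vs 9.4).
P2: worse on interview score (3.2 vs 9.4).
P3: worse on interview score (4.1 vs 9.4).
P4: worse on interview score (4.3 vs 9.4).
P6: worse on interview score (8.6 vs 9.4).
P7: worse on interview score (7.0 vs 9.4).
No option dominates P5.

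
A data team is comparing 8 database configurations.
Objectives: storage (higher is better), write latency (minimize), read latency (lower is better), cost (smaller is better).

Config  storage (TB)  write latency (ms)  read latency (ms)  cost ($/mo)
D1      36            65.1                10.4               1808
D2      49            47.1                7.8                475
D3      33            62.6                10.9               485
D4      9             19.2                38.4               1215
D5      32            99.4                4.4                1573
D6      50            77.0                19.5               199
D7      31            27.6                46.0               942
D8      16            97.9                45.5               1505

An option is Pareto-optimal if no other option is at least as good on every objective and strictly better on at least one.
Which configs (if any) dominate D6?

none

D1: worse on storage (36 vs 50).
D2: worse on storage (49 vs 50).
D3: worse on storage (33 vs 50).
D4: worse on storage (9 vs 50).
D5: worse on storage (32 vs 50).
D7: worse on storage (31 vs 50).
D8: worse on storage (16 vs 50).
No option dominates D6.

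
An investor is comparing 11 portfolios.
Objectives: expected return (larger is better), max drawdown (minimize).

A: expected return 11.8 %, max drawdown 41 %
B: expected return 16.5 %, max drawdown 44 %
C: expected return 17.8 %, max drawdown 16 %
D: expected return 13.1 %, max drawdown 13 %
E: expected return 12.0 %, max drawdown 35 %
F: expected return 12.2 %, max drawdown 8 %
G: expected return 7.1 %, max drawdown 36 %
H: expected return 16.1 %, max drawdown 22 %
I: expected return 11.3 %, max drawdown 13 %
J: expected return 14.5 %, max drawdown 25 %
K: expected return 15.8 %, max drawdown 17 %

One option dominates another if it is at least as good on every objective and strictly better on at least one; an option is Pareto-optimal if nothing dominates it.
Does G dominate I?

G vs I: G is worse on expected return (7.1 vs 11.3), so it does not dominate I.

No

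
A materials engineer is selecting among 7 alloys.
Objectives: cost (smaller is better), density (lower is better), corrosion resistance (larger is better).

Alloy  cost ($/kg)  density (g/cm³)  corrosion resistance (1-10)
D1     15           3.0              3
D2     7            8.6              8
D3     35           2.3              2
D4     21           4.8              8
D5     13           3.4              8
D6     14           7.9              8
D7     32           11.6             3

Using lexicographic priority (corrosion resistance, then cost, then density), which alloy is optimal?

D2

First maximize corrosion resistance: best is 8, kept {D2, D4, D5, D6}.
Then minimize cost: best is 7, kept {D2}.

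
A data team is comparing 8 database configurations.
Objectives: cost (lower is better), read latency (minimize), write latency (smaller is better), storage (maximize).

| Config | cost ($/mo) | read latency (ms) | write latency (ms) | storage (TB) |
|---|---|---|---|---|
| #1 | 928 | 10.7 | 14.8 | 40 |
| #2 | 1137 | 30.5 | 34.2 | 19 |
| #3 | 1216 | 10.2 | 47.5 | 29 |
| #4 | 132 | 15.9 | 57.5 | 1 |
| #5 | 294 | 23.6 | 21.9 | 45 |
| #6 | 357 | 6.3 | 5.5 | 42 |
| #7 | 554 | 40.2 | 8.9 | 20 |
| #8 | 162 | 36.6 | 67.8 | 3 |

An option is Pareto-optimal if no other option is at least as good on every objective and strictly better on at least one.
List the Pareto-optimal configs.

#1: dominated by #6 (cost 357≤928, read latency 6.3≤10.7, write latency 5.5≤14.8, storage 42≥40).
#2: dominated by #1 (cost 928≤1137, read latency 10.7≤30.5, write latency 14.8≤34.2, storage 40≥19).
#3: dominated by #6 (cost 357≤1216, read latency 6.3≤10.2, write latency 5.5≤47.5, storage 42≥29).
#4: not dominated (best cost).
#5: not dominated (best storage).
#6: not dominated (best read latency).
#7: dominated by #6 (cost 357≤554, read latency 6.3≤40.2, write latency 5.5≤8.9, storage 42≥20).
#8: not dominated.

#4, #5, #6, #8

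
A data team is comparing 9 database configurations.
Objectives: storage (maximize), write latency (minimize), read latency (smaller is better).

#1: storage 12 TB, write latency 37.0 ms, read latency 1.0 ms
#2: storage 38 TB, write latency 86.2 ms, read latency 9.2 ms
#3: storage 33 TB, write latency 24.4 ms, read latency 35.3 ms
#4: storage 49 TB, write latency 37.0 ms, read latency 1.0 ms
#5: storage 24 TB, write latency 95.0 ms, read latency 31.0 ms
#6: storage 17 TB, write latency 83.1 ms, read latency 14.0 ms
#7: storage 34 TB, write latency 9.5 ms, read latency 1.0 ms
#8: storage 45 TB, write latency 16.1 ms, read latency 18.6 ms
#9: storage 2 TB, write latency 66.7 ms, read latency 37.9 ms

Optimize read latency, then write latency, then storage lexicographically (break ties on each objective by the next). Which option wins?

#7

First minimize read latency: best is 1.0, kept {#1, #4, #7}.
Then minimize write latency: best is 9.5, kept {#7}.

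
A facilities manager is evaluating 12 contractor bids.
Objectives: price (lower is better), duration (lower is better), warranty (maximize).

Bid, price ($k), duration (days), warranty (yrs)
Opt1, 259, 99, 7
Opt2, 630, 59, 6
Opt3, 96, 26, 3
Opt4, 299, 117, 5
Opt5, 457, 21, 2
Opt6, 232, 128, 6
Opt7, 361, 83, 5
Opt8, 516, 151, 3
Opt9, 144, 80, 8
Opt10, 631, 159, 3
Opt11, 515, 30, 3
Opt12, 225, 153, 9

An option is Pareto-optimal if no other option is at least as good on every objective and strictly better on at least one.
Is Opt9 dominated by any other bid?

Opt1: worse on price (259 vs 144).
Opt2: worse on price (630 vs 144).
Opt3: worse on warranty (3 vs 8).
Opt4: worse on price (299 vs 144).
Opt5: worse on price (457 vs 144).
Opt6: worse on price (232 vs 144).
Opt7: worse on price (361 vs 144).
Opt8: worse on price (516 vs 144).
Opt10: worse on price (631 vs 144).
Opt11: worse on price (515 vs 144).
Opt12: worse on price (225 vs 144).
No option is at least as good as Opt9 on every objective and strictly better on one.

No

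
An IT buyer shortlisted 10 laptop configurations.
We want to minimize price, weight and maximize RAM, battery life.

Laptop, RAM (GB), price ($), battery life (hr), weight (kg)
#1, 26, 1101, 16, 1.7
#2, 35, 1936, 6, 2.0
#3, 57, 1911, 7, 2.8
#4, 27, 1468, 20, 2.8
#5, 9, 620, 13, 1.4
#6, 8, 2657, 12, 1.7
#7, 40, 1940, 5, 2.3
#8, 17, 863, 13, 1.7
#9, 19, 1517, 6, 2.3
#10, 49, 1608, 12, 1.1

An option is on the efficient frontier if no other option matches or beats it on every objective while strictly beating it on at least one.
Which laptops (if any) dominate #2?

#10

#10: RAM 49≥35, price 1608≤1936, battery life 12≥6, weight 1.1≤2.0 — dominates #2.
Others (#1, #3, #4, #5, #6, #7, #8, #9) are each worse than #2 on at least one objective.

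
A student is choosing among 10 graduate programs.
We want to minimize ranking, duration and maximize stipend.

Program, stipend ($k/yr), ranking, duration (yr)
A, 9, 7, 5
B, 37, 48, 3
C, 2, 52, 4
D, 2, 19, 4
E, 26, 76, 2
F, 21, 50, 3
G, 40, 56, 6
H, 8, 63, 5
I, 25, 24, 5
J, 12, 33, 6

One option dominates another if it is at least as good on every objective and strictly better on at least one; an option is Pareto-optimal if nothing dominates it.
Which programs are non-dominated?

A: not dominated (best ranking).
B: not dominated.
C: dominated by B (stipend 37≥2, ranking 48≤52, duration 3≤4).
D: not dominated.
E: not dominated (best duration).
F: dominated by B (stipend 37≥21, ranking 48≤50, duration 3≤3).
G: not dominated (best stipend).
H: dominated by A (stipend 9≥8, ranking 7≤63, duration 5≤5).
I: not dominated.
J: dominated by I (stipend 25≥12, ranking 24≤33, duration 5≤6).

A, B, D, E, G, I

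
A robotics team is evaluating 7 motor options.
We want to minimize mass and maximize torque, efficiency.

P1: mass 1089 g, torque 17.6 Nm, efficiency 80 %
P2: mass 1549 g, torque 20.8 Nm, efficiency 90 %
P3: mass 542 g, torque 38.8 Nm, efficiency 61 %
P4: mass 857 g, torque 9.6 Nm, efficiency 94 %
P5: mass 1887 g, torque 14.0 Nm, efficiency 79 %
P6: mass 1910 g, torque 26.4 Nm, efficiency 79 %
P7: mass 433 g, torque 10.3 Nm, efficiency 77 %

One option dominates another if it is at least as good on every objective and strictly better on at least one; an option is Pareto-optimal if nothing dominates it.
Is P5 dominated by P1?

Yes

P1 vs P5: mass 1089≤1887, torque 17.6≥14.0, efficiency 80≥79 — P1 is at least as good on every objective with at least one strict improvement.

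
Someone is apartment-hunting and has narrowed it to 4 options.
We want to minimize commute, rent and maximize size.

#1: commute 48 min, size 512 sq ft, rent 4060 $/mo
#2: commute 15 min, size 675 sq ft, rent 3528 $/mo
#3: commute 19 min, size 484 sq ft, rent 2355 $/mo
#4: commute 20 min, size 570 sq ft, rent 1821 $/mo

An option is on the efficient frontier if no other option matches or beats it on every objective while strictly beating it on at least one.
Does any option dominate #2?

No

#1: worse on commute (48 vs 15).
#3: worse on commute (19 vs 15).
#4: worse on commute (20 vs 15).
No option is at least as good as #2 on every objective and strictly better on one.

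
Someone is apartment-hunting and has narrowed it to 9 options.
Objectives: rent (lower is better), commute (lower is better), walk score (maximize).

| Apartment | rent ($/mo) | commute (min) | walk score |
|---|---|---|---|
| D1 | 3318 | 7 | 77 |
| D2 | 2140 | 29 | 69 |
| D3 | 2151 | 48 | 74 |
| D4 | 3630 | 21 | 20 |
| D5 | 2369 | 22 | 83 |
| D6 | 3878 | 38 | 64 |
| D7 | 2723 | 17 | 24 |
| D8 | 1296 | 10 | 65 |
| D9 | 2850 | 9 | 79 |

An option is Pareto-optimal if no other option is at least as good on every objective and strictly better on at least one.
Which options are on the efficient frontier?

D1, D2, D3, D5, D8, D9

D1: not dominated (best commute).
D2: not dominated.
D3: not dominated.
D4: dominated by D1 (rent 3318≤3630, commute 7≤21, walk score 77≥20).
D5: not dominated (best walk score).
D6: dominated by D1 (rent 3318≤3878, commute 7≤38, walk score 77≥64).
D7: dominated by D8 (rent 1296≤2723, commute 10≤17, walk score 65≥24).
D8: not dominated (best rent).
D9: not dominated.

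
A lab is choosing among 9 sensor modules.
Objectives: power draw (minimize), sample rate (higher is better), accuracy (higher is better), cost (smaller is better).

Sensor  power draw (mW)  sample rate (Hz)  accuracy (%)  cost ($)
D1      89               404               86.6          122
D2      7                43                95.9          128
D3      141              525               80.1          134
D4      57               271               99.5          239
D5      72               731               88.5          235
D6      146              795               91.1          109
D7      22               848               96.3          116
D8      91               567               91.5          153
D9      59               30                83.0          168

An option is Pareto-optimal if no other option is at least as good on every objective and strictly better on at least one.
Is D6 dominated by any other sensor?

D1: worse on sample rate (404 vs 795).
D2: worse on sample rate (43 vs 795).
D3: worse on sample rate (525 vs 795).
D4: worse on sample rate (271 vs 795).
D5: worse on sample rate (731 vs 795).
D7: worse on cost (116 vs 109).
D8: worse on sample rate (567 vs 795).
D9: worse on sample rate (30 vs 795).
No option is at least as good as D6 on every objective and strictly better on one.

No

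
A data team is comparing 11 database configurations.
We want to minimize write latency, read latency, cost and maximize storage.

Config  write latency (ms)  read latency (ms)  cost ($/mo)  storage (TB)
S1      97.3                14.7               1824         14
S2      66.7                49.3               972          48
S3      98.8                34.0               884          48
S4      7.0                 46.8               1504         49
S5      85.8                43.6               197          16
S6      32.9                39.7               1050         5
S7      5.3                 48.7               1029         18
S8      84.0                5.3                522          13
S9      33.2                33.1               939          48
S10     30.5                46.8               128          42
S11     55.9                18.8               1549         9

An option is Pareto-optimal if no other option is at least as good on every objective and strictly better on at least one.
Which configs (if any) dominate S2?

S9

S9: write latency 33.2≤66.7, read latency 33.1≤49.3, cost 939≤972, storage 48≥48 — dominates S2.
Others (S1, S3, S4, S5, S6, S7, S8, S10, S11) are each worse than S2 on at least one objective.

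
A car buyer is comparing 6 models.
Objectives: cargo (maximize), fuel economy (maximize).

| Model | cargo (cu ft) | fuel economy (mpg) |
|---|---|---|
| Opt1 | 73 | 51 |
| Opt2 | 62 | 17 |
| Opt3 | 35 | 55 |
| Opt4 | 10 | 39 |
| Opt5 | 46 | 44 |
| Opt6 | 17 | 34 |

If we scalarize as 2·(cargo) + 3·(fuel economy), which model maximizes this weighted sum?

Opt1: 2·73 + 3·51 = 299
Opt2: 2·62 + 3·17 = 175
Opt3: 2·35 + 3·55 = 235
Opt4: 2·10 + 3·39 = 137
Opt5: 2·46 + 3·44 = 224
Opt6: 2·17 + 3·34 = 136
Highest: Opt1 at 299.

Opt1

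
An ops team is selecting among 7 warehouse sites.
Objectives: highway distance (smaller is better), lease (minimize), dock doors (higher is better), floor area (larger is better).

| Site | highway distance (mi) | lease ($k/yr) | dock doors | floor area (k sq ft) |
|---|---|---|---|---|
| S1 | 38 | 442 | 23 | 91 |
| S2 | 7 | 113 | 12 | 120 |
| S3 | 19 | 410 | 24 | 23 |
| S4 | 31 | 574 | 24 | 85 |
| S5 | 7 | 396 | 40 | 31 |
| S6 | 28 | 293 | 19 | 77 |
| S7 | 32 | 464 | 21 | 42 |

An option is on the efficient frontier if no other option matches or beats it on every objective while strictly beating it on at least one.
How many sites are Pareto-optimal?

S1: not dominated.
S2: not dominated (best lease).
S3: dominated by S5 (highway distance 7≤19, lease 396≤410, dock doors 40≥24, floor area 31≥23).
S4: not dominated.
S5: not dominated (best dock doors).
S6: not dominated.
S7: not dominated.
Pareto-optimal: S1, S2, S4, S5, S6, S7 → 6.

6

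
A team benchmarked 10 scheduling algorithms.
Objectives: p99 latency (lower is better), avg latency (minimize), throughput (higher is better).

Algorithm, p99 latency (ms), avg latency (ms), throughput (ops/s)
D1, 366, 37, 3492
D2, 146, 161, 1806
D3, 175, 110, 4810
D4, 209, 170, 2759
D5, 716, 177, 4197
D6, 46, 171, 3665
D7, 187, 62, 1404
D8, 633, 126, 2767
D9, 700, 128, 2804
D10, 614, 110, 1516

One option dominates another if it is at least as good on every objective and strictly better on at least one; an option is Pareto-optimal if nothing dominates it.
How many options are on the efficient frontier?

5

D1: not dominated (best avg latency).
D2: not dominated.
D3: not dominated (best throughput).
D4: dominated by D3 (p99 latency 175≤209, avg latency 110≤170, throughput 4810≥2759).
D5: dominated by D3 (p99 latency 175≤716, avg latency 110≤177, throughput 4810≥4197).
D6: not dominated (best p99 latency).
D7: not dominated.
D8: dominated by D1 (p99 latency 366≤633, avg latency 37≤126, throughput 3492≥2767).
D9: dominated by D1 (p99 latency 366≤700, avg latency 37≤128, throughput 3492≥2804).
D10: dominated by D1 (p99 latency 366≤614, avg latency 37≤110, throughput 3492≥1516).
Pareto-optimal: D1, D2, D3, D6, D7 → 5.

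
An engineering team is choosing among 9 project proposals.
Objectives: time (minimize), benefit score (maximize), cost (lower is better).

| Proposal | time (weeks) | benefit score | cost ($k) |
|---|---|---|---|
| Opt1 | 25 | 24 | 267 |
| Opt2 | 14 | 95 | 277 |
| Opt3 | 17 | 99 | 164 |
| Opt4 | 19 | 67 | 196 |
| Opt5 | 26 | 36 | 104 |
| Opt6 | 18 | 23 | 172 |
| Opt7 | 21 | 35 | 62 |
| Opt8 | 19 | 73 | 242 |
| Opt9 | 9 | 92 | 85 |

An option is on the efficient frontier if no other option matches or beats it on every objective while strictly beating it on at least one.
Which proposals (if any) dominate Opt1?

Opt3: time 17≤25, benefit score 99≥24, cost 164≤267 — dominates Opt1.
Opt4: time 19≤25, benefit score 67≥24, cost 196≤267 — dominates Opt1.
Opt7: time 21≤25, benefit score 35≥24, cost 62≤267 — dominates Opt1.
Opt8: time 19≤25, benefit score 73≥24, cost 242≤267 — dominates Opt1.
Opt9: time 9≤25, benefit score 92≥24, cost 85≤267 — dominates Opt1.
Others (Opt2, Opt5, Opt6) are each worse than Opt1 on at least one objective.

Opt3, Opt4, Opt7, Opt8, Opt9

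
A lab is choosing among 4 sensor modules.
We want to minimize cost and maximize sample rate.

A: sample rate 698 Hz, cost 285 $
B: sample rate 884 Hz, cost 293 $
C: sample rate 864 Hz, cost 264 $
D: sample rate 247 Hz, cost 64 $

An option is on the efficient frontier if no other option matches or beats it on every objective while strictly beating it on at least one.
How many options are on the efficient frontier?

A: dominated by C (sample rate 864≥698, cost 264≤285).
B: not dominated (best sample rate).
C: not dominated.
D: not dominated (best cost).
Pareto-optimal: B, C, D → 3.

3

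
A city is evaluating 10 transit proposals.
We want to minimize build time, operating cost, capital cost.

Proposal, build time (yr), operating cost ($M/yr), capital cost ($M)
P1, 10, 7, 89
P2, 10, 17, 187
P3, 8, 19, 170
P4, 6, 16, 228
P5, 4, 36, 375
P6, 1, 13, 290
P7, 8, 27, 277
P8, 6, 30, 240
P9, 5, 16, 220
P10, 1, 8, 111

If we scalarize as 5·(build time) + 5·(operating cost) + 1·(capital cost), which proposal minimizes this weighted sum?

P1: 5·10 + 5·7 + 1·89 = 174
P2: 5·10 + 5·17 + 1·187 = 322
P3: 5·8 + 5·19 + 1·170 = 305
P4: 5·6 + 5·16 + 1·228 = 338
P5: 5·4 + 5·36 + 1·375 = 575
P6: 5·1 + 5·13 + 1·290 = 360
P7: 5·8 + 5·27 + 1·277 = 452
P8: 5·6 + 5·30 + 1·240 = 420
P9: 5·5 + 5·16 + 1·220 = 325
P10: 5·1 + 5·8 + 1·111 = 156
Lowest: P10 at 156.

P10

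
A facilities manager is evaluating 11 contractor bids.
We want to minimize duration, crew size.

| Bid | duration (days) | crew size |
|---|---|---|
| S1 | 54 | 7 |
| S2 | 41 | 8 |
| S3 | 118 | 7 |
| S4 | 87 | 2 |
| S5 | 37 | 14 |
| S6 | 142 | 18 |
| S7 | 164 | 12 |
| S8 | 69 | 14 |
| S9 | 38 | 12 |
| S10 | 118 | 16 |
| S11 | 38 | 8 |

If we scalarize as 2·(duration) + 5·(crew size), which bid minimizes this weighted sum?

S11

S1: 2·54 + 5·7 = 143
S2: 2·41 + 5·8 = 122
S3: 2·118 + 5·7 = 271
S4: 2·87 + 5·2 = 184
S5: 2·37 + 5·14 = 144
S6: 2·142 + 5·18 = 374
S7: 2·164 + 5·12 = 388
S8: 2·69 + 5·14 = 208
S9: 2·38 + 5·12 = 136
S10: 2·118 + 5·16 = 316
S11: 2·38 + 5·8 = 116
Lowest: S11 at 116.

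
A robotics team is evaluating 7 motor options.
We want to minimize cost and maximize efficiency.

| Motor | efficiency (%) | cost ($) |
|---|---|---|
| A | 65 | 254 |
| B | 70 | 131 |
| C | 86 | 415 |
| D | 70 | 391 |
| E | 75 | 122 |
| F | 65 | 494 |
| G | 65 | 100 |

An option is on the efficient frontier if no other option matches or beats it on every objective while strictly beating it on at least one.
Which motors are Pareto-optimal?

C, E, G

A: dominated by B (efficiency 70≥65, cost 131≤254).
B: dominated by E (efficiency 75≥70, cost 122≤131).
C: not dominated (best efficiency).
D: dominated by B (efficiency 70≥70, cost 131≤391).
E: not dominated.
F: dominated by A (efficiency 65≥65, cost 254≤494).
G: not dominated (best cost).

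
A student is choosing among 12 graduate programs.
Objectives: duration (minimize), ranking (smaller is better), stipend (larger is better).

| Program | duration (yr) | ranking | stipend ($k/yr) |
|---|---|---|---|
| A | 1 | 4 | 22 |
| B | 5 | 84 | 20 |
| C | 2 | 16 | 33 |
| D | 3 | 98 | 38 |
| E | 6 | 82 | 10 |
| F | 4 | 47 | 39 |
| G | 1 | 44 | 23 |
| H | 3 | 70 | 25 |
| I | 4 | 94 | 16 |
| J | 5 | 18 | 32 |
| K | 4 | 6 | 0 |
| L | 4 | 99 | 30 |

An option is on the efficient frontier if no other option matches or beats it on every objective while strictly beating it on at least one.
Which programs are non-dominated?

A, C, D, F, G

A: not dominated (best ranking).
B: dominated by A (duration 1≤5, ranking 4≤84, stipend 22≥20).
C: not dominated.
D: not dominated.
E: dominated by A (duration 1≤6, ranking 4≤82, stipend 22≥10).
F: not dominated (best stipend).
G: not dominated.
H: dominated by C (duration 2≤3, ranking 16≤70, stipend 33≥25).
I: dominated by A (duration 1≤4, ranking 4≤94, stipend 22≥16).
J: dominated by C (duration 2≤5, ranking 16≤18, stipend 33≥32).
K: dominated by A (duration 1≤4, ranking 4≤6, stipend 22≥0).
L: dominated by C (duration 2≤4, ranking 16≤99, stipend 33≥30).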